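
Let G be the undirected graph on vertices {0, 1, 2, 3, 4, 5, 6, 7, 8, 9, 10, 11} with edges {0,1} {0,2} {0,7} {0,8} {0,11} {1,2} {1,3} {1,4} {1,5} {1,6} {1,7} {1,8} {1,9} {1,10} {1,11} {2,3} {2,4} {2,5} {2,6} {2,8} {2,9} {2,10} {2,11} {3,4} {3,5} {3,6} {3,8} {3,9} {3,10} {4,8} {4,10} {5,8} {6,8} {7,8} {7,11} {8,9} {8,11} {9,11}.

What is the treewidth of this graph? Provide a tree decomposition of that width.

Treewidth 4.
One such decomposition:
Bags: B1 = {1, 2, 3, 5, 8}  B2 = {1, 2, 3, 4, 8}  B3 = {1, 2, 3, 6, 8}  B4 = {1, 2, 3, 4, 10}  B5 = {1, 2, 3, 8, 9}  B6 = {1, 2, 8, 9, 11}  B7 = {0, 1, 2, 8, 11}  B8 = {0, 1, 7, 8, 11}
Tree: B1–B2, B2–B3, B2–B4, B1–B5, B5–B6, B6–B7, B7–B8

Each bag holds 5 vertices, so the decomposition has width 4, which upper-bounds the treewidth. On the other hand G contains the 5-clique {0, 1, 2, 8, 11}. A clique must lie in a single bag of any decomposition, so no decomposition can have width below 4. Combining the bounds, tw(G) = 4.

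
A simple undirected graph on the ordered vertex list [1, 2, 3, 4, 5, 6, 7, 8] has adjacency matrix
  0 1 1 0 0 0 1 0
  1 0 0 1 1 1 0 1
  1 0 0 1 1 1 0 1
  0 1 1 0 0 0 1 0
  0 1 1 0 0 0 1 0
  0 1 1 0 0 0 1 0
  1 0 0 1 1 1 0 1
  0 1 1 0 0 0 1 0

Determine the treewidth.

3

A width-3 tree decomposition is:
Bags: B1 = {2, 3, 4, 7}  B2 = {2, 3, 7, 8}  B3 = {2, 3, 5, 7}  B4 = {2, 3, 6, 7}  B5 = {1, 2, 3, 7}
Tree: B1–B2, B2–B3, B3–B4, B4–B5
The largest bag has 4 vertices, giving width 3; this decomposition certifies tw(G) ≤ 3. For the lower bound: the 4 vertex sets {4,7}, {3,8}, {2}, {5} are disjoint, each induces a connected subgraph, and every pair is joined by at least one edge of G. Contracting each set to a single vertex therefore yields K_{4} as a minor, and since treewidth is minor-monotone, tw(G) ≥ tw(K_{4}) = 3. Combining the bounds, tw(G) = 3.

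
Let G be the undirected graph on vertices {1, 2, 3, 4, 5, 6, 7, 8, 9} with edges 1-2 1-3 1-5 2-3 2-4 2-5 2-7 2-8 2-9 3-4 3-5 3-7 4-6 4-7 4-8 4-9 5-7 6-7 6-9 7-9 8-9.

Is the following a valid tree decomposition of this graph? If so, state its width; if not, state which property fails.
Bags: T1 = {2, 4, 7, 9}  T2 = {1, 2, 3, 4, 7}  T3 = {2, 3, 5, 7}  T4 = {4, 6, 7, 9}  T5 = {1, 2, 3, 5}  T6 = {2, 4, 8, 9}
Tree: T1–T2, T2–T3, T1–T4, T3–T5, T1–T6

No — bags containing vertex 1 are not connected in the tree.

A tree decomposition must satisfy three properties: every vertex lies in some bag; for every edge, both endpoints lie together in some bag; and for every vertex, the bags containing it form a connected subtree. Here bags containing vertex 1 are not connected in the tree, so the decomposition is invalid.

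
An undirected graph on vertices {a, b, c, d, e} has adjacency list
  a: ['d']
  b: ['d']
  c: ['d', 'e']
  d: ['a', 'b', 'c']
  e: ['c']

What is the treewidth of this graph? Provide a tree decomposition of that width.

Treewidth 1.
One such decomposition:
Bags: B1 = {b, d}  B2 = {a, d}  B3 = {c, d}  B4 = {c, e}
Tree: B1–B2, B1–B3, B3–B4

The largest bag has 2 vertices, giving width 1; this decomposition certifies tw(G) ≤ 1. Any graph with an edge has treewidth ≥ 1, and G has the edge d–b. The upper and lower bounds meet at 1, so that is the treewidth.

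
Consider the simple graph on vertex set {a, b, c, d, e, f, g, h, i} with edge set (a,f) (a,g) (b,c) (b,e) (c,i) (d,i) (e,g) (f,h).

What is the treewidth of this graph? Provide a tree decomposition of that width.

Treewidth 1.
One such decomposition:
Bags: B1 = {d, i}  B2 = {c, i}  B3 = {b, c}  B4 = {b, e}  B5 = {e, g}  B6 = {a, g}  B7 = {a, f}  B8 = {f, h}
Tree: B1–B2, B2–B3, B3–B4, B4–B5, B5–B6, B6–B7, B7–B8

The largest bag has 2 vertices, giving width 1; this decomposition certifies tw(G) ≤ 1. Since G has at least one edge (e.g. d–i), it is not an edgeless graph, so tw(G) ≥ 1. Hence tw(G) = 1 exactly.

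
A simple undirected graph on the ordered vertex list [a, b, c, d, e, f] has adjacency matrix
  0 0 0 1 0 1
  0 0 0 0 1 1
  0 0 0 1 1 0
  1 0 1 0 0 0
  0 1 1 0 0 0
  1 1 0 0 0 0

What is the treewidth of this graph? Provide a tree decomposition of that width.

Treewidth 2.
One optimal decomposition is:
Bags: B1 = {a, d, f}  B2 = {c, d, f}  B3 = {c, e, f}  B4 = {b, e, f}
Tree: B1–B2, B2–B3, B3–B4

The largest bag has 3 vertices, giving width 2; this decomposition certifies tw(G) ≤ 2. The edges f–a–d–c–e–b–f form a cycle, so G is not a tree and its treewidth is at least 2. The upper and lower bounds meet at 2, so that is the treewidth.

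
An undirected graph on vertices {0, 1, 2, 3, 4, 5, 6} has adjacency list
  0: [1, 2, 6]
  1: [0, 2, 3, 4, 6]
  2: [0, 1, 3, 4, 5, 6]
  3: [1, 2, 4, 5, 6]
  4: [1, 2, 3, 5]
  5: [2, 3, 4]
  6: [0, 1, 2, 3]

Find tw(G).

3

A width-3 tree decomposition is:
Bags: B1 = {1, 2, 3, 4}  B2 = {1, 2, 3, 6}  B3 = {2, 3, 4, 5}  B4 = {0, 1, 2, 6}
Tree: B1–B2, B1–B3, B2–B4
The largest bag has 4 vertices, giving width 3; this decomposition certifies tw(G) ≤ 3. Conversely, {0, 1, 2, 6} is a clique of size 4, and the vertices of any clique must share a bag in every tree decomposition; so some bag has ≥ 4 vertices and tw(G) ≥ 3. Combining the bounds, tw(G) = 3.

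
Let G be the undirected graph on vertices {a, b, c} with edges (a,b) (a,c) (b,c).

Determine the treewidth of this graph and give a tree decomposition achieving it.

With just one bag of size 3, the width is 3 − 1 = 2, so tw(G) ≤ 2. For the lower bound, the 3 vertices {a, b, c} are pairwise adjacent, and any tree decomposition puts a clique entirely inside one bag — forcing width ≥ 2. Hence tw(G) = 2 exactly.

Treewidth 2.
One such decomposition:
Bags: B1 = {a, b, c}
Tree: (single bag)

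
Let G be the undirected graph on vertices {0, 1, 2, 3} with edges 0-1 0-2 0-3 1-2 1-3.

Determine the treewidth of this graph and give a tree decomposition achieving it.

Treewidth 2.
One optimal decomposition is:
Bags: B1 = {0, 1, 3}  B2 = {0, 1, 2}
Tree: B1–B2

The largest bag has 3 vertices, giving width 2; this decomposition certifies tw(G) ≤ 2. Conversely, {0, 1, 2} is a clique of size 3, and the vertices of any clique must share a bag in every tree decomposition; so some bag has ≥ 3 vertices and tw(G) ≥ 2. Hence tw(G) = 2 exactly.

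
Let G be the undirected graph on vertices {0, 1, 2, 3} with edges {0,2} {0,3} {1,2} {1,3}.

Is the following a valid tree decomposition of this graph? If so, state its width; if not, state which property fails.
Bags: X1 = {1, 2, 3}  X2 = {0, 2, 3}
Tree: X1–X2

Yes; width 2.

Vertex coverage: the bags together contain {0, 1, 2, 3}, the full vertex set. Edge coverage: each edge of G has both endpoints in at least one bag. Running intersection: for every vertex, the bags containing it form a connected subtree. All three properties hold, so this is a valid tree decomposition of width max|bag| − 1 = 2, and hence tw(G) ≤ 2.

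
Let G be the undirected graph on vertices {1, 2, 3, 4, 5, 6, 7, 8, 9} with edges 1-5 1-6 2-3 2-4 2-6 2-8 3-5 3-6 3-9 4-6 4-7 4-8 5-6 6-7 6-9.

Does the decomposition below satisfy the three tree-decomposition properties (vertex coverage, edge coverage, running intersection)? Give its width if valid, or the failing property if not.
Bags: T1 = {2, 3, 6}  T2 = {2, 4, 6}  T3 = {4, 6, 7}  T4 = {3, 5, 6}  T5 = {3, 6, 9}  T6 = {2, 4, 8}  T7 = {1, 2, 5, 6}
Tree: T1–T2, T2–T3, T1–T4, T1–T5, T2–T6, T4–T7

No — bags containing vertex 2 are not connected in the tree.

A tree decomposition must satisfy three properties: every vertex lies in some bag; for every edge, both endpoints lie together in some bag; and for every vertex, the bags containing it form a connected subtree. Here bags containing vertex 2 are not connected in the tree, so the decomposition is invalid.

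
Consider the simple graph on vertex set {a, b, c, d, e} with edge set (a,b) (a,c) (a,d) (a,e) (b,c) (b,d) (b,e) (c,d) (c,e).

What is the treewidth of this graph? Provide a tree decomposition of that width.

Treewidth 3.
One such decomposition:
Bags: B1 = {a, b, c, d}  B2 = {a, b, c, e}
Tree: B1–B2

Every bag has size at most 4, so the width is 4 − 1 = 3 and tw(G) ≤ 3. Conversely, {a, b, c, d} is a clique of size 4, and the vertices of any clique must share a bag in every tree decomposition; so some bag has ≥ 4 vertices and tw(G) ≥ 3. The upper and lower bounds meet at 3, so that is the treewidth.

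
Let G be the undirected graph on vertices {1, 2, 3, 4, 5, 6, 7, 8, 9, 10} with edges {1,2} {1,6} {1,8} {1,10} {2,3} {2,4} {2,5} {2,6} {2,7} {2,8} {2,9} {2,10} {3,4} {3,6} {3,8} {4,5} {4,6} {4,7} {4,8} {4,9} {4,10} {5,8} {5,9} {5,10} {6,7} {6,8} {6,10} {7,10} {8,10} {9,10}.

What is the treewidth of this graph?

4

A width-4 tree decomposition is:
Bags: B1 = {2, 4, 6, 8, 10}  B2 = {2, 4, 5, 8, 10}  B3 = {1, 2, 6, 8, 10}  B4 = {2, 4, 5, 9, 10}  B5 = {2, 3, 4, 6, 8}  B6 = {2, 4, 6, 7, 10}
Tree: B1–B2, B1–B3, B2–B4, B1–B5, B1–B6
Each bag holds 5 vertices, so the decomposition has width 4, which upper-bounds the treewidth. Conversely, {1, 2, 6, 8, 10} is a clique of size 5, and the vertices of any clique must share a bag in every tree decomposition; so some bag has ≥ 5 vertices and tw(G) ≥ 4. Hence tw(G) = 4 exactly.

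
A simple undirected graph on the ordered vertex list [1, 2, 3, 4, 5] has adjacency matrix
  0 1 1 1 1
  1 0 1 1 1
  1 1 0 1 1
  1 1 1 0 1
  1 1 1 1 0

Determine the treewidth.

4

A width-4 tree decomposition is:
Bags: B1 = {1, 2, 3, 4, 5}
Tree: (single bag)
A single bag containing all 5 vertices is trivially a valid decomposition of width 4. For the lower bound, the 5 vertices {1, 2, 3, 4, 5} are pairwise adjacent, and any tree decomposition puts a clique entirely inside one bag — forcing width ≥ 4. Hence tw(G) = 4 exactly.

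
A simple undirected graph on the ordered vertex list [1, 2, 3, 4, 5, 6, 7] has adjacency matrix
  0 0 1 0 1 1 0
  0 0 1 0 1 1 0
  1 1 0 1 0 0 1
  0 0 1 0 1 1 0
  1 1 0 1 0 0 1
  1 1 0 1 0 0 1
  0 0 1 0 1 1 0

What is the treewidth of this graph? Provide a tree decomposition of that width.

Each bag holds 4 vertices, so the decomposition has width 3, which upper-bounds the treewidth. For the lower bound: the 4 vertex sets {1,5}, {6,7}, {3}, {2} are disjoint, each induces a connected subgraph, and every pair is joined by at least one edge of G. Contracting each set to a single vertex therefore yields K_{4} as a minor, and since treewidth is minor-monotone, tw(G) ≥ tw(K_{4}) = 3. Hence tw(G) = 3 exactly.

Treewidth 3.
Bags: B1 = {1, 3, 5, 6}  B2 = {3, 5, 6, 7}  B3 = {2, 3, 5, 6}  B4 = {3, 4, 5, 6}
Tree: B1–B2, B2–B3, B3–B4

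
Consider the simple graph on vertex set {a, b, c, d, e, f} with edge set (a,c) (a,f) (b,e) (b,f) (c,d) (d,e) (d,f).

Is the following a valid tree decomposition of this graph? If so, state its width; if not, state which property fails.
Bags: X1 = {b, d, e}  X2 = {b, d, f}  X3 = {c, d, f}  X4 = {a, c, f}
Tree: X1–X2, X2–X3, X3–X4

Yes; width 2.

Every vertex of G appears in some bag (union = {a, b, c, d, e, f}); every edge is covered by a bag; and for each vertex v the set of bags containing v is connected in the bag tree. The decomposition is therefore valid. The largest bag has 3 vertices, so the width is 2.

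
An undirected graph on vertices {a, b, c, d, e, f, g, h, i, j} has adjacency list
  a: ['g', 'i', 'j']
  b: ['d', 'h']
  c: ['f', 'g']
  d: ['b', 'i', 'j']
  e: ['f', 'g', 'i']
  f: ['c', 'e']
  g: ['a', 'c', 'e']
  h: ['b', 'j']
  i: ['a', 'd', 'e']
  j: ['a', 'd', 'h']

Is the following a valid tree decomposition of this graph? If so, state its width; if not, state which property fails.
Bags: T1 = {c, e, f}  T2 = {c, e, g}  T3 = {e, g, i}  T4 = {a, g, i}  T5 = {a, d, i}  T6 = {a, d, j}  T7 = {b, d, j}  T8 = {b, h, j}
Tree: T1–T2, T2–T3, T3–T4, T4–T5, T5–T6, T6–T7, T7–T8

Every vertex of G appears in some bag (union = {a, b, c, d, e, f, g, h, i, j}); every edge is covered by a bag; and for each vertex v the set of bags containing v is connected in the bag tree. The decomposition is therefore valid. The largest bag has 3 vertices, so the width is 2.

Yes; width 2.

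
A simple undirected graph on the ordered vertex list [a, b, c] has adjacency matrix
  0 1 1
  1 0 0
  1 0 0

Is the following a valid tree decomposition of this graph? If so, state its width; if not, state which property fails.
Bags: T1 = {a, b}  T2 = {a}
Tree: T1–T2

A tree decomposition must satisfy three properties: every vertex lies in some bag; for every edge, both endpoints lie together in some bag; and for every vertex, the bags containing it form a connected subtree. Here vertex c appears in no bag, so the decomposition is invalid.

No — vertex c appears in no bag.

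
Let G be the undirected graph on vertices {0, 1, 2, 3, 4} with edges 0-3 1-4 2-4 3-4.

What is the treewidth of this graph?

1

A width-1 tree decomposition is:
Bags: B1 = {2, 4}  B2 = {1, 4}  B3 = {3, 4}  B4 = {0, 3}
Tree: B1–B2, B1–B3, B3–B4
Each bag holds 2 vertices, so the decomposition has width 1, which upper-bounds the treewidth. Since G has at least one edge (e.g. 2–4), it is not an edgeless graph, so tw(G) ≥ 1. Therefore the treewidth is 1.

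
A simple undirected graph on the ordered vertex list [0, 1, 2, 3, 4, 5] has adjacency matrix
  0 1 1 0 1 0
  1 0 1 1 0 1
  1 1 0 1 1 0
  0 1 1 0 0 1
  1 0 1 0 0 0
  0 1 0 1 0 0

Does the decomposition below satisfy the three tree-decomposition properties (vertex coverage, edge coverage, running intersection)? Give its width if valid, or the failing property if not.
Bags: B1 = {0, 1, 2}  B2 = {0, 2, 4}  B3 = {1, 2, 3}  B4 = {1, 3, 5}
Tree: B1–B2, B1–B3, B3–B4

Every vertex of G appears in some bag (union = {0, 1, 2, 3, 4, 5}); every edge is covered by a bag; and for each vertex v the set of bags containing v is connected in the bag tree. The decomposition is therefore valid. The largest bag has 3 vertices, so the width is 2.

Yes; width 2.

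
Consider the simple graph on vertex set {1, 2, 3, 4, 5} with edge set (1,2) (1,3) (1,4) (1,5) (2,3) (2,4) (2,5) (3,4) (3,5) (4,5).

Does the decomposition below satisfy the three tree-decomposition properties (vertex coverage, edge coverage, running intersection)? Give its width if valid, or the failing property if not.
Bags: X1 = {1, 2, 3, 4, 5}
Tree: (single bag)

Checking the three conditions: (i) the bags cover all of {1, 2, 3, 4, 5}; (ii) for each edge, some bag contains both endpoints; (iii) the bags containing any fixed vertex form a subtree. All hold, so the decomposition is valid with width 5 − 1 = 4.

Yes; width 4.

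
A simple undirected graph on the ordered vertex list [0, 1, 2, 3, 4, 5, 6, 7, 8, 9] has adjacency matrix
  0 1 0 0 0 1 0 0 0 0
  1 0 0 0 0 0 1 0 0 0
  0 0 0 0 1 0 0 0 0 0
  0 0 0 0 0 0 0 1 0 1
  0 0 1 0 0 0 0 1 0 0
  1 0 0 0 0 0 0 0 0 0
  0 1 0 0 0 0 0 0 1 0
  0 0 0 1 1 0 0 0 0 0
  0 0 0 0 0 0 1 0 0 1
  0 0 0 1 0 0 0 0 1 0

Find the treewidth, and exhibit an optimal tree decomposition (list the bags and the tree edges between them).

Treewidth 1.
Bags: B1 = {0, 5}  B2 = {0, 1}  B3 = {1, 6}  B4 = {6, 8}  B5 = {8, 9}  B6 = {3, 9}  B7 = {3, 7}  B8 = {4, 7}  B9 = {2, 4}
Tree: B1–B2, B2–B3, B3–B4, B4–B5, B5–B6, B6–B7, B7–B8, B8–B9

Each bag holds 2 vertices, so the decomposition has width 1, which upper-bounds the treewidth. Since G has at least one edge (e.g. 5–0), it is not an edgeless graph, so tw(G) ≥ 1. Therefore the treewidth is 1.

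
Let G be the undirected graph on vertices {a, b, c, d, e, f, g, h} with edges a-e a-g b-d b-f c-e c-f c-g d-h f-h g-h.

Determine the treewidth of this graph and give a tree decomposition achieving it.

Treewidth 2.
One such decomposition:
Bags: B1 = {b, d, f}  B2 = {d, f, h}  B3 = {c, f, h}  B4 = {c, g, h}  B5 = {c, e, g}  B6 = {a, e, g}
Tree: B1–B2, B2–B3, B3–B4, B4–B5, B5–B6

Each bag holds 3 vertices, so the decomposition has width 2, which upper-bounds the treewidth. For the lower bound, G contains the cycle b–d–h–f–b, so G is not a forest; only forests have treewidth ≤ 1, hence tw(G) ≥ 2. Hence tw(G) = 2 exactly.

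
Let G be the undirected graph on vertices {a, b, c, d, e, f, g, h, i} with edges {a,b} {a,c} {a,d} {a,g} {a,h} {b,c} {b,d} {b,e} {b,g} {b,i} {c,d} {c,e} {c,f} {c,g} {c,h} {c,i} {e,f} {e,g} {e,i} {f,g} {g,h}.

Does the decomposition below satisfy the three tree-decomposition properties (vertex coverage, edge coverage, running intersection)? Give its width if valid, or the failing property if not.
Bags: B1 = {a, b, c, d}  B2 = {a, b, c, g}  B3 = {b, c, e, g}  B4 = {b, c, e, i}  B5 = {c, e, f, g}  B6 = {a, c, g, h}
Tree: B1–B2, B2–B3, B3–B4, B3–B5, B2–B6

Yes; width 3.

Every vertex of G appears in some bag (union = {a, b, c, d, e, f, g, h, i}); every edge is covered by a bag; and for each vertex v the set of bags containing v is connected in the bag tree. The decomposition is therefore valid. The largest bag has 4 vertices, so the width is 3.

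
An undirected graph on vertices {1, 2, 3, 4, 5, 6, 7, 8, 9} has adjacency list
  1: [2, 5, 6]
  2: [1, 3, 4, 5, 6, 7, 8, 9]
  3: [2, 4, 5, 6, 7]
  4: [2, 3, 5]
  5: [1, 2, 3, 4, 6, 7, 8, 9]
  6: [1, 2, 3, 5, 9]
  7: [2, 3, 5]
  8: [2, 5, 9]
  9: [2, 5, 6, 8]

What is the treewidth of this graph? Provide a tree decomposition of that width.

Treewidth 3.
One optimal decomposition is:
Bags: B1 = {2, 3, 5, 6}  B2 = {2, 5, 6, 9}  B3 = {1, 2, 5, 6}  B4 = {2, 3, 5, 7}  B5 = {2, 5, 8, 9}  B6 = {2, 3, 4, 5}
Tree: B1–B2, B2–B3, B1–B4, B2–B5, B1–B6

Every bag has size at most 4, so the width is 4 − 1 = 3 and tw(G) ≤ 3. Conversely, {2, 5, 8, 9} is a clique of size 4, and the vertices of any clique must share a bag in every tree decomposition; so some bag has ≥ 4 vertices and tw(G) ≥ 3. The upper and lower bounds meet at 3, so that is the treewidth.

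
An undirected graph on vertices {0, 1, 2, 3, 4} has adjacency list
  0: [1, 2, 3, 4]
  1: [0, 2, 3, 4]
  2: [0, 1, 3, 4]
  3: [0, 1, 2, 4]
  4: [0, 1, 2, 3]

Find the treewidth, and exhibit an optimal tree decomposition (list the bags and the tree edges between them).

Treewidth 4.
One such decomposition:
Bags: B1 = {0, 1, 2, 3, 4}
Tree: (single bag)

With just one bag of size 5, the width is 5 − 1 = 4, so tw(G) ≤ 4. Conversely, {0, 1, 2, 3, 4} is a clique of size 5, and the vertices of any clique must share a bag in every tree decomposition; so some bag has ≥ 5 vertices and tw(G) ≥ 4. Therefore the treewidth is 4.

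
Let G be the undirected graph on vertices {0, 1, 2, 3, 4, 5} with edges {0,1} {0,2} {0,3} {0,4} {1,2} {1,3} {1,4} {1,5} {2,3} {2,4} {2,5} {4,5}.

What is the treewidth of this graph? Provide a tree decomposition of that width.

The largest bag has 4 vertices, giving width 3; this decomposition certifies tw(G) ≤ 3. For the lower bound, the 4 vertices {0, 1, 2, 3} are pairwise adjacent, and any tree decomposition puts a clique entirely inside one bag — forcing width ≥ 3. Therefore the treewidth is 3.

Treewidth 3.
One optimal decomposition is:
Bags: B1 = {0, 1, 2, 3}  B2 = {0, 1, 2, 4}  B3 = {1, 2, 4, 5}
Tree: B1–B2, B2–B3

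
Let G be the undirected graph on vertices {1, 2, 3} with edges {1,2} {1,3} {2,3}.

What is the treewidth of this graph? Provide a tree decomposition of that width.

Treewidth 2.
One such decomposition:
Bags: B1 = {1, 2, 3}
Tree: (single bag)

A single bag containing all 3 vertices is trivially a valid decomposition of width 2. For the lower bound, the 3 vertices {1, 2, 3} are pairwise adjacent, and any tree decomposition puts a clique entirely inside one bag — forcing width ≥ 2. The upper and lower bounds meet at 2, so that is the treewidth.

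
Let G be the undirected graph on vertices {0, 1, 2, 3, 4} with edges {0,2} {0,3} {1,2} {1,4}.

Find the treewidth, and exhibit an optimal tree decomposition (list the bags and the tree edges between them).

Every bag has size at most 2, so the width is 2 − 1 = 1 and tw(G) ≤ 1. Since G has at least one edge (e.g. 1–4), it is not an edgeless graph, so tw(G) ≥ 1. Combining the bounds, tw(G) = 1.

Treewidth 1.
Bags: B1 = {1, 4}  B2 = {1, 2}  B3 = {0, 2}  B4 = {0, 3}
Tree: B1–B2, B2–B3, B3–B4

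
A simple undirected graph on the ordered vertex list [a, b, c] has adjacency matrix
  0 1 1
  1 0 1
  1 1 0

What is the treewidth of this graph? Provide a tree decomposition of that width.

With just one bag of size 3, the width is 3 − 1 = 2, so tw(G) ≤ 2. For the lower bound, the 3 vertices {a, b, c} are pairwise adjacent, and any tree decomposition puts a clique entirely inside one bag — forcing width ≥ 2. The upper and lower bounds meet at 2, so that is the treewidth.

Treewidth 2.
One optimal decomposition is:
Bags: B1 = {a, b, c}
Tree: (single bag)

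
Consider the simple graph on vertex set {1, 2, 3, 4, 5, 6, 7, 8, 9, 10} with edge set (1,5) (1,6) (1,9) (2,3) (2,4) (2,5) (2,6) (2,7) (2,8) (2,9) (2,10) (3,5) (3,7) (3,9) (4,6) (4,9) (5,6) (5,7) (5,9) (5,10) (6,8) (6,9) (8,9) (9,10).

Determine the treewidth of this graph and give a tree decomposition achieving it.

Every bag has size at most 4, so the width is 4 − 1 = 3 and tw(G) ≤ 3. Conversely, {1, 5, 6, 9} is a clique of size 4, and the vertices of any clique must share a bag in every tree decomposition; so some bag has ≥ 4 vertices and tw(G) ≥ 3. Hence tw(G) = 3 exactly.

Treewidth 3.
Bags: B1 = {2, 3, 5, 9}  B2 = {2, 5, 6, 9}  B3 = {2, 5, 9, 10}  B4 = {2, 6, 8, 9}  B5 = {2, 3, 5, 7}  B6 = {1, 5, 6, 9}  B7 = {2, 4, 6, 9}
Tree: B1–B2, B2–B3, B2–B4, B1–B5, B2–B6, B2–B7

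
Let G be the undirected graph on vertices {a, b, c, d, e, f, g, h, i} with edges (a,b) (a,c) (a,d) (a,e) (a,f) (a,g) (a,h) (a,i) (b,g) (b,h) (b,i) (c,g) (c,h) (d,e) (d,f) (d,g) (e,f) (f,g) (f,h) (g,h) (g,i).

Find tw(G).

3

A width-3 tree decomposition is:
Bags: B1 = {a, b, g, h}  B2 = {a, f, g, h}  B3 = {a, c, g, h}  B4 = {a, d, f, g}  B5 = {a, b, g, i}  B6 = {a, d, e, f}
Tree: B1–B2, B2–B3, B2–B4, B1–B5, B4–B6
Every bag has size at most 4, so the width is 4 − 1 = 3 and tw(G) ≤ 3. Conversely, {a, d, f, g} is a clique of size 4, and the vertices of any clique must share a bag in every tree decomposition; so some bag has ≥ 4 vertices and tw(G) ≥ 3. Hence tw(G) = 3 exactly.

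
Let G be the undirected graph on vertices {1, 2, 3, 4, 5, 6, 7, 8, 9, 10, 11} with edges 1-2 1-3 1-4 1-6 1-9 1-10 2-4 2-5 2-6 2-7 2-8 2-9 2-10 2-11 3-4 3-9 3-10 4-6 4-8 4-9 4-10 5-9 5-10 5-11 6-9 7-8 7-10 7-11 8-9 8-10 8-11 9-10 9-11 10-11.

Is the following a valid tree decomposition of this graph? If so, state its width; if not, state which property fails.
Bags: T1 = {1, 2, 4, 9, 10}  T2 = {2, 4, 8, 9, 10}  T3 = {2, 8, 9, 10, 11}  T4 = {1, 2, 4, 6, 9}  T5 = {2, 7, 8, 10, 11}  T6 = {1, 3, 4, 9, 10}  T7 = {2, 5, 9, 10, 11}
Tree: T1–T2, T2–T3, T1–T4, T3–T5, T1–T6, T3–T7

Yes; width 4.

Vertex coverage: the bags together contain {1, 2, 3, 4, 5, 6, 7, 8, 9, 10, 11}, the full vertex set. Edge coverage: each edge of G has both endpoints in at least one bag. Running intersection: for every vertex, the bags containing it form a connected subtree. All three properties hold, so this is a valid tree decomposition of width max|bag| − 1 = 4, and hence tw(G) ≤ 4.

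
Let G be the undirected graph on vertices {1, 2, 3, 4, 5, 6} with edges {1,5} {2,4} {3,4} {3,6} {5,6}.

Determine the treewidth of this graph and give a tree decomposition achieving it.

Each bag holds 2 vertices, so the decomposition has width 1, which upper-bounds the treewidth. Any graph with an edge has treewidth ≥ 1, and G has the edge 2–4. Therefore the treewidth is 1.

Treewidth 1.
Bags: B1 = {2, 4}  B2 = {3, 4}  B3 = {3, 6}  B4 = {5, 6}  B5 = {1, 5}
Tree: B1–B2, B2–B3, B3–B4, B4–B5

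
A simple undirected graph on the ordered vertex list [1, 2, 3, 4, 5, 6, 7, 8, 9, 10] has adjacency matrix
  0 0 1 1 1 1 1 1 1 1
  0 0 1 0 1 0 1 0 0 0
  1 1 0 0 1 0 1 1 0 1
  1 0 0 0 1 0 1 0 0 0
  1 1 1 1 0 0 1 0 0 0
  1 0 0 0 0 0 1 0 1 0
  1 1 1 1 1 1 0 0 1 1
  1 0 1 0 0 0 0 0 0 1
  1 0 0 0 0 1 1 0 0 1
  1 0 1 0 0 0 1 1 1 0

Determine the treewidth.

3

A width-3 tree decomposition is:
Bags: B1 = {1, 3, 5, 7}  B2 = {1, 3, 7, 10}  B3 = {1, 3, 8, 10}  B4 = {1, 7, 9, 10}  B5 = {1, 4, 5, 7}  B6 = {1, 6, 7, 9}  B7 = {2, 3, 5, 7}
Tree: B1–B2, B2–B3, B2–B4, B1–B5, B4–B6, B1–B7
Every bag has size at most 4, so the width is 4 − 1 = 3 and tw(G) ≤ 3. For the lower bound, the 4 vertices {1, 3, 8, 10} are pairwise adjacent, and any tree decomposition puts a clique entirely inside one bag — forcing width ≥ 3. Combining the bounds, tw(G) = 3.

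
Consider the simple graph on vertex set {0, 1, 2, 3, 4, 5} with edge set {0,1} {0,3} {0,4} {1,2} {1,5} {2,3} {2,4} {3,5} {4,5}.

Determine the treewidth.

3

A width-3 tree decomposition is:
Bags: B1 = {1, 3, 4, 5}  B2 = {0, 1, 3, 4}  B3 = {1, 2, 3, 4}
Tree: B1–B2, B2–B3
Each bag holds 4 vertices, so the decomposition has width 3, which upper-bounds the treewidth. For the lower bound: the 4 vertex sets {4,5}, {0,1}, {3}, {2} are disjoint, each induces a connected subgraph, and every pair is joined by at least one edge of G. Contracting each set to a single vertex therefore yields K_{4} as a minor, and since treewidth is minor-monotone, tw(G) ≥ tw(K_{4}) = 3. Hence tw(G) = 3 exactly.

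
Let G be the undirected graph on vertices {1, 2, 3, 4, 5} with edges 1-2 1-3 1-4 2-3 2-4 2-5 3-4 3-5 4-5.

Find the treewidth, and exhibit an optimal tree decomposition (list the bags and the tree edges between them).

The largest bag has 4 vertices, giving width 3; this decomposition certifies tw(G) ≤ 3. On the other hand G contains the 4-clique {1, 2, 3, 4}. A clique must lie in a single bag of any decomposition, so no decomposition can have width below 3. Hence tw(G) = 3 exactly.

Treewidth 3.
One such decomposition:
Bags: B1 = {2, 3, 4, 5}  B2 = {1, 2, 3, 4}
Tree: B1–B2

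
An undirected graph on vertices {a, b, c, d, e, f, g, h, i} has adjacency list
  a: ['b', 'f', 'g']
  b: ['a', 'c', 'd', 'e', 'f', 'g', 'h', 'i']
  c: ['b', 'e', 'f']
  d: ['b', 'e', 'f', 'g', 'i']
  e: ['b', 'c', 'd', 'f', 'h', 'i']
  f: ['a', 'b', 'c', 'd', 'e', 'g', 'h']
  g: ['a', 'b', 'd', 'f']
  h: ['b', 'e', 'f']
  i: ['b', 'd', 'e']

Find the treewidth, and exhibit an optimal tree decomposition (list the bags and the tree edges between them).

Treewidth 3.
One optimal decomposition is:
Bags: B1 = {b, d, e, f}  B2 = {b, d, f, g}  B3 = {b, c, e, f}  B4 = {a, b, f, g}  B5 = {b, d, e, i}  B6 = {b, e, f, h}
Tree: B1–B2, B1–B3, B2–B4, B1–B5, B3–B6

Every bag has size at most 4, so the width is 4 − 1 = 3 and tw(G) ≤ 3. Conversely, {b, d, f, g} is a clique of size 4, and the vertices of any clique must share a bag in every tree decomposition; so some bag has ≥ 4 vertices and tw(G) ≥ 3. Hence tw(G) = 3 exactly.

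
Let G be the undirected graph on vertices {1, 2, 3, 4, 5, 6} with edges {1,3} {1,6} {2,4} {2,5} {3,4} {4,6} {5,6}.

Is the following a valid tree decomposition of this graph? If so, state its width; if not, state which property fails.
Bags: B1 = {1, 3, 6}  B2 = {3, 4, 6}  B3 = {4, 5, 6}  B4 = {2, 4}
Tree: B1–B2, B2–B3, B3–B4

A tree decomposition must satisfy three properties: every vertex lies in some bag; for every edge, both endpoints lie together in some bag; and for every vertex, the bags containing it form a connected subtree. Here edge (5,2) lies in no bag, so the decomposition is invalid.

No — edge (5,2) lies in no bag.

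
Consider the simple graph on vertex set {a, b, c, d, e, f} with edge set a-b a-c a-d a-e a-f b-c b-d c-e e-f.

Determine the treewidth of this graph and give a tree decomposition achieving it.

Every bag has size at most 3, so the width is 3 − 1 = 2 and tw(G) ≤ 2. Conversely, {a, c, e} is a clique of size 3, and the vertices of any clique must share a bag in every tree decomposition; so some bag has ≥ 3 vertices and tw(G) ≥ 2. The upper and lower bounds meet at 2, so that is the treewidth.

Treewidth 2.
One optimal decomposition is:
Bags: B1 = {a, b, c}  B2 = {a, c, e}  B3 = {a, b, d}  B4 = {a, e, f}
Tree: B1–B2, B1–B3, B2–B4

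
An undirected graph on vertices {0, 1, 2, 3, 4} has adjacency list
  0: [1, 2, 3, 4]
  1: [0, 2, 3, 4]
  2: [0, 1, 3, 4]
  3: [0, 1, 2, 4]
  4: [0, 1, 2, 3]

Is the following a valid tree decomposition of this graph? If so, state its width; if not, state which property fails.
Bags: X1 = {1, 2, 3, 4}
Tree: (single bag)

A tree decomposition must satisfy three properties: every vertex lies in some bag; for every edge, both endpoints lie together in some bag; and for every vertex, the bags containing it form a connected subtree. Here vertex 0 appears in no bag, so the decomposition is invalid.

No — vertex 0 appears in no bag.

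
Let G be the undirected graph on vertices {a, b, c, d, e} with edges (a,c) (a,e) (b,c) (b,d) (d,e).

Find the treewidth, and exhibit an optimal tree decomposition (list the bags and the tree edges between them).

Each bag holds 3 vertices, so the decomposition has width 2, which upper-bounds the treewidth. For the lower bound, G contains the cycle c–a–e–d–b–c, so G is not a forest; only forests have treewidth ≤ 1, hence tw(G) ≥ 2. Therefore the treewidth is 2.

Treewidth 2.
One such decomposition:
Bags: B1 = {a, c, e}  B2 = {c, d, e}  B3 = {b, c, d}
Tree: B1–B2, B2–B3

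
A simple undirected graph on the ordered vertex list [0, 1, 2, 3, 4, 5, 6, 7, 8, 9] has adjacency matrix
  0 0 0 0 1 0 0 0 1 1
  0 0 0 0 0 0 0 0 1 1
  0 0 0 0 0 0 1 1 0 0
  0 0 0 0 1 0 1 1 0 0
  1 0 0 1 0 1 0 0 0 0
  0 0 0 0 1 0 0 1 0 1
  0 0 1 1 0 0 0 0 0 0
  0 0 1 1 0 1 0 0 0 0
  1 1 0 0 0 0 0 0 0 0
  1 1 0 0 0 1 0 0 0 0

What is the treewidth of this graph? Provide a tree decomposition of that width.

Treewidth 2.
One optimal decomposition is:
Bags: B1 = {1, 8, 9}  B2 = {0, 8, 9}  B3 = {0, 5, 9}  B4 = {0, 4, 5}  B5 = {4, 5, 7}  B6 = {3, 4, 7}  B7 = {2, 3, 7}  B8 = {2, 3, 6}
Tree: B1–B2, B2–B3, B3–B4, B4–B5, B5–B6, B6–B7, B7–B8

Every bag has size at most 3, so the width is 3 − 1 = 2 and tw(G) ≤ 2. The edges 1–8–0–9–1 form a cycle, so G is not a tree and its treewidth is at least 2. The upper and lower bounds meet at 2, so that is the treewidth.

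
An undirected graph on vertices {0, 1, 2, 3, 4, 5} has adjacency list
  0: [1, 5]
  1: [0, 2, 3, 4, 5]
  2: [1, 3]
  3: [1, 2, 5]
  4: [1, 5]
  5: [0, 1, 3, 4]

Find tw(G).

2

A width-2 tree decomposition is:
Bags: B1 = {1, 3, 5}  B2 = {0, 1, 5}  B3 = {1, 4, 5}  B4 = {1, 2, 3}
Tree: B1–B2, B2–B3, B1–B4
The largest bag has 3 vertices, giving width 2; this decomposition certifies tw(G) ≤ 2. For the lower bound, the 3 vertices {1, 2, 3} are pairwise adjacent, and any tree decomposition puts a clique entirely inside one bag — forcing width ≥ 2. The upper and lower bounds meet at 2, so that is the treewidth.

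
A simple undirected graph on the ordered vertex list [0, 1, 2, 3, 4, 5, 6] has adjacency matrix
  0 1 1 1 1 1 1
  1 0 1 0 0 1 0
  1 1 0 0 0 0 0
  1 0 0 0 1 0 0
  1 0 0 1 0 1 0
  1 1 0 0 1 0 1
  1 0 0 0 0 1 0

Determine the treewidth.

2

A width-2 tree decomposition is:
Bags: B1 = {0, 4, 5}  B2 = {0, 3, 4}  B3 = {0, 1, 5}  B4 = {0, 5, 6}  B5 = {0, 1, 2}
Tree: B1–B2, B1–B3, B3–B4, B3–B5
Each bag holds 3 vertices, so the decomposition has width 2, which upper-bounds the treewidth. For the lower bound, the 3 vertices {0, 1, 2} are pairwise adjacent, and any tree decomposition puts a clique entirely inside one bag — forcing width ≥ 2. Hence tw(G) = 2 exactly.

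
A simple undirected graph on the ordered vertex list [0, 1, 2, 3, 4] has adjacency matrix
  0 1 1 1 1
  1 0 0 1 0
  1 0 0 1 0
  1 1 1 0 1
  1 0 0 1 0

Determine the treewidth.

A width-2 tree decomposition is:
Bags: B1 = {0, 1, 3}  B2 = {0, 3, 4}  B3 = {0, 2, 3}
Tree: B1–B2, B2–B3
The largest bag has 3 vertices, giving width 2; this decomposition certifies tw(G) ≤ 2. For the lower bound, the 3 vertices {0, 1, 3} are pairwise adjacent, and any tree decomposition puts a clique entirely inside one bag — forcing width ≥ 2. Hence tw(G) = 2 exactly.

2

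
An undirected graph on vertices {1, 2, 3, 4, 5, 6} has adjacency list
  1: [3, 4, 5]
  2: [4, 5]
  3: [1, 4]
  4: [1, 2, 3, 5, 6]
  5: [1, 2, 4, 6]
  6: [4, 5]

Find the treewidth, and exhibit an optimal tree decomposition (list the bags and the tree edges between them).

Each bag holds 3 vertices, so the decomposition has width 2, which upper-bounds the treewidth. Conversely, {1, 3, 4} is a clique of size 3, and the vertices of any clique must share a bag in every tree decomposition; so some bag has ≥ 3 vertices and tw(G) ≥ 2. Combining the bounds, tw(G) = 2.

Treewidth 2.
Bags: B1 = {2, 4, 5}  B2 = {1, 4, 5}  B3 = {1, 3, 4}  B4 = {4, 5, 6}
Tree: B1–B2, B2–B3, B2–B4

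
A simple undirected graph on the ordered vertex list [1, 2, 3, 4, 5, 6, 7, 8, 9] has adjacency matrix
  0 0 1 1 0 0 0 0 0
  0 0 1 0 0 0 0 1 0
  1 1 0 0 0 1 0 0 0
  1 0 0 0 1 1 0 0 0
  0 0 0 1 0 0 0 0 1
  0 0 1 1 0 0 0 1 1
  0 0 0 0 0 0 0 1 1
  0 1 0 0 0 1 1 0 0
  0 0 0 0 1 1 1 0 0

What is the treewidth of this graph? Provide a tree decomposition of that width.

Treewidth 3.
One such decomposition:
Bags: B1 = {1, 4, 5, 9}  B2 = {1, 4, 6, 9}  B3 = {1, 3, 6, 9}  B4 = {3, 6, 7, 9}  B5 = {3, 6, 7, 8}  B6 = {2, 3, 7, 8}
Tree: B1–B2, B2–B3, B3–B4, B4–B5, B5–B6

Every bag has size at most 4, so the width is 4 − 1 = 3 and tw(G) ≤ 3. For the lower bound: the 4 vertex sets {1,4,5}, {9}, {6}, {2,3,7,8} are disjoint, each induces a connected subgraph, and every pair is joined by at least one edge of G. Contracting each set to a single vertex therefore yields K_{4} as a minor, and since treewidth is minor-monotone, tw(G) ≥ tw(K_{4}) = 3. Therefore the treewidth is 3.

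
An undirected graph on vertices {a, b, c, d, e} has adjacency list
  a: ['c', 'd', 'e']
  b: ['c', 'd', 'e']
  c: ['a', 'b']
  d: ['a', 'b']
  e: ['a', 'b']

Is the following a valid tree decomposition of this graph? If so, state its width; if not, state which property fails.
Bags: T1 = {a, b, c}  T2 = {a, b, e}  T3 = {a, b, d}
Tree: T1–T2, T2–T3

Every vertex of G appears in some bag (union = {a, b, c, d, e}); every edge is covered by a bag; and for each vertex v the set of bags containing v is connected in the bag tree. The decomposition is therefore valid. The largest bag has 3 vertices, so the width is 2.

Yes; width 2.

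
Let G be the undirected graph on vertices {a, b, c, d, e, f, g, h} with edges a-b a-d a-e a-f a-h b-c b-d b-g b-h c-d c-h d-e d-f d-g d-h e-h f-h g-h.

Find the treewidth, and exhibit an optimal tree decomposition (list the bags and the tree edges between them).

Treewidth 3.
Bags: B1 = {b, d, g, h}  B2 = {b, c, d, h}  B3 = {a, b, d, h}  B4 = {a, d, e, h}  B5 = {a, d, f, h}
Tree: B1–B2, B2–B3, B3–B4, B4–B5

Every bag has size at most 4, so the width is 4 − 1 = 3 and tw(G) ≤ 3. For the lower bound, the 4 vertices {a, d, e, h} are pairwise adjacent, and any tree decomposition puts a clique entirely inside one bag — forcing width ≥ 3. The upper and lower bounds meet at 3, so that is the treewidth.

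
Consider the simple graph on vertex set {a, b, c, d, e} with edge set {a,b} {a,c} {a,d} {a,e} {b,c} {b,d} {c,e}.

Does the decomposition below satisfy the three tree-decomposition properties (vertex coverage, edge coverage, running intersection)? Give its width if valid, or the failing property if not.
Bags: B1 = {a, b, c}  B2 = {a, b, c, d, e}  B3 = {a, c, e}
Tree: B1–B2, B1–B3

A tree decomposition must satisfy three properties: every vertex lies in some bag; for every edge, both endpoints lie together in some bag; and for every vertex, the bags containing it form a connected subtree. Here bags containing vertex e are not connected in the tree, so the decomposition is invalid.

No — bags containing vertex e are not connected in the tree.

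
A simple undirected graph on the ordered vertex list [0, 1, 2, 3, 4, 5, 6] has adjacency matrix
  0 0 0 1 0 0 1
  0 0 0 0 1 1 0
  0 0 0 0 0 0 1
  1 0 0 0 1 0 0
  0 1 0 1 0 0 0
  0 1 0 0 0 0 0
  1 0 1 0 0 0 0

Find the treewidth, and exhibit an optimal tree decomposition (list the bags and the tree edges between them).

Treewidth 1.
Bags: B1 = {1, 5}  B2 = {1, 4}  B3 = {3, 4}  B4 = {0, 3}  B5 = {0, 6}  B6 = {2, 6}
Tree: B1–B2, B2–B3, B3–B4, B4–B5, B5–B6

Every bag has size at most 2, so the width is 2 − 1 = 1 and tw(G) ≤ 1. Any graph with an edge has treewidth ≥ 1, and G has the edge 5–1. Therefore the treewidth is 1.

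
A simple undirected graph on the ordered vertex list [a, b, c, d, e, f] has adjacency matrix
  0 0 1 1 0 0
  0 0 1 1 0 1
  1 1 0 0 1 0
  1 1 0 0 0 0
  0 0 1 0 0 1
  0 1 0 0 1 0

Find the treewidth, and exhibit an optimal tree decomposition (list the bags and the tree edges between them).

Treewidth 2.
Bags: B1 = {c, e, f}  B2 = {b, c, f}  B3 = {a, b, c}  B4 = {a, b, d}
Tree: B1–B2, B2–B3, B3–B4

Each bag holds 3 vertices, so the decomposition has width 2, which upper-bounds the treewidth. For the lower bound, G contains the cycle e–f–b–c–e, so G is not a forest; only forests have treewidth ≤ 1, hence tw(G) ≥ 2. The upper and lower bounds meet at 2, so that is the treewidth.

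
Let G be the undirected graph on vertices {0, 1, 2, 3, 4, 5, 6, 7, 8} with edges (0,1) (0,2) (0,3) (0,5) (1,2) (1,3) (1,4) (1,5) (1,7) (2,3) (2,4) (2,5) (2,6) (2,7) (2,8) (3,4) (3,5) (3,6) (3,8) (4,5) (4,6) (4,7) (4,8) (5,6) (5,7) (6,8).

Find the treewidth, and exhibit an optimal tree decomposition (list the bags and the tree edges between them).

Treewidth 4.
One such decomposition:
Bags: B1 = {1, 2, 3, 4, 5}  B2 = {2, 3, 4, 5, 6}  B3 = {0, 1, 2, 3, 5}  B4 = {2, 3, 4, 6, 8}  B5 = {1, 2, 4, 5, 7}
Tree: B1–B2, B1–B3, B2–B4, B1–B5

The largest bag has 5 vertices, giving width 4; this decomposition certifies tw(G) ≤ 4. For the lower bound, the 5 vertices {0, 1, 2, 3, 5} are pairwise adjacent, and any tree decomposition puts a clique entirely inside one bag — forcing width ≥ 4. Therefore the treewidth is 4.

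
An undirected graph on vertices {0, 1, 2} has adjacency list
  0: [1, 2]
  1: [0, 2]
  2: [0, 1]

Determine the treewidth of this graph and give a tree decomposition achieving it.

With just one bag of size 3, the width is 3 − 1 = 2, so tw(G) ≤ 2. For the lower bound, the 3 vertices {0, 1, 2} are pairwise adjacent, and any tree decomposition puts a clique entirely inside one bag — forcing width ≥ 2. The upper and lower bounds meet at 2, so that is the treewidth.

Treewidth 2.
One optimal decomposition is:
Bags: B1 = {0, 1, 2}
Tree: (single bag)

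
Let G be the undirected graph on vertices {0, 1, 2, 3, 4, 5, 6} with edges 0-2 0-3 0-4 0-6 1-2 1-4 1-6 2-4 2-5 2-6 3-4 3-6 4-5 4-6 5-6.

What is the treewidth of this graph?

A width-3 tree decomposition is:
Bags: B1 = {0, 2, 4, 6}  B2 = {1, 2, 4, 6}  B3 = {2, 4, 5, 6}  B4 = {0, 3, 4, 6}
Tree: B1–B2, B2–B3, B1–B4
Each bag holds 4 vertices, so the decomposition has width 3, which upper-bounds the treewidth. On the other hand G contains the 4-clique {0, 2, 4, 6}. A clique must lie in a single bag of any decomposition, so no decomposition can have width below 3. Combining the bounds, tw(G) = 3.

3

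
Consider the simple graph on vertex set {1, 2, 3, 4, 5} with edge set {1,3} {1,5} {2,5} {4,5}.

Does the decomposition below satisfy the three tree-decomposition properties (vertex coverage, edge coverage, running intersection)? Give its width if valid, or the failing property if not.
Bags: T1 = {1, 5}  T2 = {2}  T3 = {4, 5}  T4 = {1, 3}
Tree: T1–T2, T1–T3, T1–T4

A tree decomposition must satisfy three properties: every vertex lies in some bag; for every edge, both endpoints lie together in some bag; and for every vertex, the bags containing it form a connected subtree. Here edge (5,2) lies in no bag, so the decomposition is invalid.

No — edge (5,2) lies in no bag.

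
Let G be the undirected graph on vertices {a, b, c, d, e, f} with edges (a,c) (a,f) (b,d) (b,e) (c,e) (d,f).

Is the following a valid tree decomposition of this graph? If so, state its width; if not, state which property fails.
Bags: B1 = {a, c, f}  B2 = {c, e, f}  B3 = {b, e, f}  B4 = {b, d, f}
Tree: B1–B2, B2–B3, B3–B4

Every vertex of G appears in some bag (union = {a, b, c, d, e, f}); every edge is covered by a bag; and for each vertex v the set of bags containing v is connected in the bag tree. The decomposition is therefore valid. The largest bag has 3 vertices, so the width is 2.

Yes; width 2.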